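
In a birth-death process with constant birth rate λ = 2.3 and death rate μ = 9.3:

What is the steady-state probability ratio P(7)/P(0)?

For constant rates: P(n)/P(0) = (λ/μ)^n
P(7)/P(0) = (2.3/9.3)^7 = 0.247312^7 = 0.00005659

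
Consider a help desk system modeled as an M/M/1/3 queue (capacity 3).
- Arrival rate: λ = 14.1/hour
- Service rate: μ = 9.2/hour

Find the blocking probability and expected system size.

ρ = λ/μ = 14.1/9.2 = 1.5326
P₀ = (1-ρ)/(1-ρ^(K+1)) = (1-1.5326)/(1-1.5326^4) = -0.5326/-4.5172 = 0.1179
P_K = P₀×ρ^K = 0.1179 × 1.5326^3 = 0.1179 × 3.5999 = 0.4244
Blocking probability P_3 = 0.4244 (42.44%)
L = ρ[1 - (K+1)ρ^K + Kρ^(K+1)] / [(1-ρ)(1-ρ^(K+1))]
L = 1.5326 × (1 - 4×3.5999 + 3×5.5172) / ((1 - 1.5326) × (1 - 5.5172)) = 2.0079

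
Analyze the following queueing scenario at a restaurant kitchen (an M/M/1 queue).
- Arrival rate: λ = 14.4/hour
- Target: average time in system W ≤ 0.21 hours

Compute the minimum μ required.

For M/M/1: W = 1/(μ-λ)
Need W ≤ 0.21, so 1/(μ-λ) ≤ 0.21
μ - λ ≥ 1/0.21 = 4.7619
μ ≥ 14.4 + 4.7619 = 19.1619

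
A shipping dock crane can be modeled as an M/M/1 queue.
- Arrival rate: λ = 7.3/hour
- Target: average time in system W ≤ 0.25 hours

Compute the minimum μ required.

For M/M/1: W = 1/(μ-λ)
Need W ≤ 0.25, so 1/(μ-λ) ≤ 0.25
μ - λ ≥ 1/0.25 = 4.0000
μ ≥ 7.3 + 4.0000 = 11.3000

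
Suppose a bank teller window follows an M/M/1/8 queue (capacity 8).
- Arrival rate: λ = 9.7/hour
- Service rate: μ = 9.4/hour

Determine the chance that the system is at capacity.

ρ = λ/μ = 9.7/9.4 = 1.031915
P₀ = (1-ρ)/(1-ρ^(K+1)) = (1-1.031915)/(1-1.031915^9) = -0.031915/-0.32677 = 0.09767
P_K = P₀×ρ^K = 0.09767 × 1.031915^8 = 0.09767 × 1.2857 = 0.1256
Blocking probability = 12.56%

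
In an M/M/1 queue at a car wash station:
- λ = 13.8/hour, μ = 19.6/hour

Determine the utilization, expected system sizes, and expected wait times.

Step 1: ρ = λ/μ = 13.8/19.6 = 0.7041
Step 2: L = λ/(μ-λ) = 13.8/5.80 = 2.3793
Step 3: Lq = λ²/(μ(μ-λ)) = 190.44/(19.6×5.80) = 1.6752
Step 4: W = 1/(μ-λ) = 1/5.80 = 0.17241
Step 5: Wq = λ/(μ(μ-λ)) = 13.8/(19.6×5.80) = 0.1214
Step 6: P(0) = 1-ρ = 0.2959
Verify: L = λW = 13.8×0.17241 = 2.3793 ✔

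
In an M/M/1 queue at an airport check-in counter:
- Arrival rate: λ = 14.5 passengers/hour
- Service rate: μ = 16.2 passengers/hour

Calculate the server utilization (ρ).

Server utilization: ρ = λ/μ
ρ = 14.5/16.2 = 0.8951
The server is busy 89.51% of the time.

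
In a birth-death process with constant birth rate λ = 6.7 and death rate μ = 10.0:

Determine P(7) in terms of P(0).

For constant rates: P(n)/P(0) = (λ/μ)^n
P(7)/P(0) = (6.7/10.0)^7 = 0.6700^7 = 0.06061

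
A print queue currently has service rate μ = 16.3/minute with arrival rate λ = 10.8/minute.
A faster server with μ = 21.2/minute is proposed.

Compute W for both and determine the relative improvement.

System 1: ρ₁ = 10.8/16.3 = 0.6626, W₁ = 1/(16.3-10.8) = 0.18182
System 2: ρ₂ = 10.8/21.2 = 0.5094, W₂ = 1/(21.2-10.8) = 0.096154
Improvement: (W₁-W₂)/W₁ = (0.18182-0.096154)/0.18182 = 47.12%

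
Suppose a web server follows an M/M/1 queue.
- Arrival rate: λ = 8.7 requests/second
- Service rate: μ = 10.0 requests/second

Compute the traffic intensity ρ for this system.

Server utilization: ρ = λ/μ
ρ = 8.7/10.0 = 0.8700
The server is busy 87.00% of the time.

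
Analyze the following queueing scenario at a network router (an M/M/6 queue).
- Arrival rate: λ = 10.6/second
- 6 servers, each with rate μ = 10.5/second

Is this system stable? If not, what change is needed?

Stability requires ρ = λ/(cμ) < 1
ρ = 10.6/(6 × 10.5) = 10.6/63.00 = 0.1683
Since 0.1683 < 1, the system is STABLE.
The servers are busy 16.83% of the time.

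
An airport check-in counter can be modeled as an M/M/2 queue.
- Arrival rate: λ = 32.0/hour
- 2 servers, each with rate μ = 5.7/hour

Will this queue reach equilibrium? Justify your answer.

Stability requires ρ = λ/(cμ) < 1
ρ = 32.0/(2 × 5.7) = 32.0/11.40 = 2.8070
Since 2.8070 ≥ 1, the system is UNSTABLE.
Need c > λ/μ = 32.0/5.7 = 5.61.
Minimum servers needed: c = 6.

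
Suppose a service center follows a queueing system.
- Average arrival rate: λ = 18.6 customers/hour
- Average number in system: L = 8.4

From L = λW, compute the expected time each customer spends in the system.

Little's Law: L = λW, so W = L/λ
W = 8.4/18.6 = 0.4516 hours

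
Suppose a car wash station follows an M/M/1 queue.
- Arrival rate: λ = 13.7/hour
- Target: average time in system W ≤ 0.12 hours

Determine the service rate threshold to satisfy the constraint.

For M/M/1: W = 1/(μ-λ)
Need W ≤ 0.12, so 1/(μ-λ) ≤ 0.12
μ - λ ≥ 1/0.12 = 8.3333
μ ≥ 13.7 + 8.3333 = 22.0333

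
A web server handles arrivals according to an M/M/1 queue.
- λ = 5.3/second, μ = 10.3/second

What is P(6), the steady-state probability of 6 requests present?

ρ = λ/μ = 5.3/10.3 = 0.51456
P(n) = (1-ρ)ρⁿ
P(6) = (1-0.51456) × 0.51456^6
P(6) = 0.48544 × 0.018562
P(6) = 0.009011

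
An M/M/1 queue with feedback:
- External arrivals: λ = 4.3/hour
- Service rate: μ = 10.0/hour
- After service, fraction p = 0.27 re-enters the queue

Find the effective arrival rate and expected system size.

Effective arrival rate: λ_eff = λ/(1-p) = 4.3/(1-0.27) = 4.3/0.73 = 5.8904
ρ = λ_eff/μ = 5.8904/10.0 = 0.58904
L = ρ/(1-ρ) = 0.58904/(1-0.58904) = 1.4333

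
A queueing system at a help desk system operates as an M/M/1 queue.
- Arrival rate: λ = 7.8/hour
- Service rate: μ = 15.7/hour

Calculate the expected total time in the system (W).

First, compute utilization: ρ = λ/μ = 7.8/15.7 = 0.4968
For M/M/1: W = 1/(μ-λ)
W = 1/(15.7-7.8) = 1/7.90
W = 0.1266 hours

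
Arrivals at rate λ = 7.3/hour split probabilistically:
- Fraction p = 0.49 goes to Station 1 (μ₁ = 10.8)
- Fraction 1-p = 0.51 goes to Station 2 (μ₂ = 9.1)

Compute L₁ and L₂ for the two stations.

Effective rates: λ₁ = 7.3×0.49 = 3.577, λ₂ = 7.3×0.51 = 3.723
Station 1: ρ₁ = 3.577/10.8 = 0.3312, L₁ = ρ₁/(1-ρ₁) = 0.3312/(1-0.3312) = 0.4952
Station 2: ρ₂ = 3.723/9.1 = 0.40912, L₂ = ρ₂/(1-ρ₂) = 0.40912/(1-0.40912) = 0.6924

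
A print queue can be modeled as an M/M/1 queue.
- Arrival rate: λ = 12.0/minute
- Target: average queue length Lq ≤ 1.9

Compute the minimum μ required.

For M/M/1: Lq = λ²/(μ(μ-λ))
Need Lq ≤ 1.9, i.e. μ(μ-λ) ≥ λ²/1.9
μ² - 12.0μ - 144.00/1.9 ≥ 0  →  μ² - 12.0μ - 75.78947 ≥ 0
Quadratic formula (positive root): μ = [λ + √(λ² + 4×75.78947)]/2
Discriminant: 144.00 + 4×75.78947 = 447.1579, √447.1579 = 21.1461
μ ≥ (12.0 + 21.1461)/2 = 16.5731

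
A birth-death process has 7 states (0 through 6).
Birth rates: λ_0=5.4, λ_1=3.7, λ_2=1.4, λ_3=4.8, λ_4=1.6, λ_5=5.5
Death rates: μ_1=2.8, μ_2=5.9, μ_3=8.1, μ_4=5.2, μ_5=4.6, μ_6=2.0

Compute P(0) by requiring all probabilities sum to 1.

Ratios P(n)/P(0) = (λ₀···λₙ₋₁)/(μ₁···μₙ):
P(1)/P(0) = (5.4)/(2.8) = 1.9286
P(2)/P(0) = (5.4×3.7)/(2.8×5.9) = 1.2094
P(3)/P(0) = (5.4×3.7×1.4)/(2.8×5.9×8.1) = 0.2090
P(4)/P(0) = (5.4×3.7×1.4×4.8)/(2.8×5.9×8.1×5.2) = 0.1930
P(5)/P(0) = (5.4×3.7×1.4×4.8×1.6)/(2.8×5.9×8.1×5.2×4.6) = 0.06712
P(6)/P(0) = (5.4×3.7×1.4×4.8×1.6×5.5)/(2.8×5.9×8.1×5.2×4.6×2.0) = 0.1846

Normalization: ∑ P(n) = 1
P(0) × (1.0000 + 1.9286 + 1.2094 + 0.2090 + 0.1930 + 0.06712 + 0.1846) = 1
P(0) × 4.7917 = 1
P(0) = 1/4.7917 = 0.2087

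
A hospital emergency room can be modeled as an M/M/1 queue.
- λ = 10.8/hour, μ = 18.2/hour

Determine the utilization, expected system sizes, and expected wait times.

Step 1: ρ = λ/μ = 10.8/18.2 = 0.5934
Step 2: L = λ/(μ-λ) = 10.8/7.40 = 1.4595
Step 3: Lq = λ²/(μ(μ-λ)) = 116.64/(18.2×7.40) = 0.8661
Step 4: W = 1/(μ-λ) = 1/7.40 = 0.13514
Step 5: Wq = λ/(μ(μ-λ)) = 10.8/(18.2×7.40) = 0.08019
Step 6: P(0) = 1-ρ = 0.4066
Verify: L = λW = 10.8×0.13514 = 1.4595 ✔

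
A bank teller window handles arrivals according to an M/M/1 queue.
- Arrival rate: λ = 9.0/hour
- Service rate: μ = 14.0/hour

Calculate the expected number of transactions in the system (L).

ρ = λ/μ = 9.0/14.0 = 0.6429
For M/M/1: L = λ/(μ-λ)
L = 9.0/(14.0-9.0) = 9.0/5.00
L = 1.8000 transactions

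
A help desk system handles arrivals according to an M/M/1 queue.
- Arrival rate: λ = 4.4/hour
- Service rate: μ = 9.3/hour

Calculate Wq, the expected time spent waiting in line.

First, compute utilization: ρ = λ/μ = 4.4/9.3 = 0.4731
For M/M/1: Wq = λ/(μ(μ-λ))
Wq = 4.4/(9.3 × (9.3-4.4))
Wq = 4.4/(9.3 × 4.90)
Wq = 0.09655 hours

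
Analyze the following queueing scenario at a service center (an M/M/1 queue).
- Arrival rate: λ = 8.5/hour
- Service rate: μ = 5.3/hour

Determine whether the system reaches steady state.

Stability requires ρ = λ/(cμ) < 1
ρ = 8.5/(1 × 5.3) = 8.5/5.30 = 1.6038
Since 1.6038 ≥ 1, the system is UNSTABLE.
Queue grows without bound. Need μ > λ = 8.5.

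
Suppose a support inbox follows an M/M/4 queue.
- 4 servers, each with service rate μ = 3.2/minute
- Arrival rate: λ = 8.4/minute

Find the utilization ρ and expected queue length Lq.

Traffic intensity: ρ = λ/(cμ) = 8.4/(4×3.2) = 0.6562
Since ρ = 0.6562 < 1, system is stable.
Offered load a = λ/μ = cρ = 8.4/3.2 = 2.6250
P₀ = [ Σₙ₌₀^3 aⁿ/n! + a^4/(4!(1-ρ)) ]⁻¹
Σ = a^0/0! + a^1/1! + a^2/2! + a^3/3! = 1.00000 + 2.62500 + 3.44531 + 3.01465 = 10.0850
a^4/(4!(1-ρ)) = 47.4807/(24 × 0.34375) = 5.7552
P₀ = 1/(10.0850 + 5.7552) = 0.06313
Lq = P₀·a^4·ρ / (4!(1-ρ)²) = 0.0631305 × 47.4807 × 0.656250 / (24 × 0.118164) = 0.6936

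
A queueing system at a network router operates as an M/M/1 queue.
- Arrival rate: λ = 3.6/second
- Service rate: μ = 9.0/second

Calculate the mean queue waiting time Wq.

First, compute utilization: ρ = λ/μ = 3.6/9.0 = 0.4000
For M/M/1: Wq = λ/(μ(μ-λ))
Wq = 3.6/(9.0 × (9.0-3.6))
Wq = 3.6/(9.0 × 5.40)
Wq = 0.07407 seconds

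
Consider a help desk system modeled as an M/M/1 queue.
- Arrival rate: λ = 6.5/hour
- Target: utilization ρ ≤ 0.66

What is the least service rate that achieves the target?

ρ = λ/μ, so μ = λ/ρ
μ ≥ 6.5/0.66 = 9.8485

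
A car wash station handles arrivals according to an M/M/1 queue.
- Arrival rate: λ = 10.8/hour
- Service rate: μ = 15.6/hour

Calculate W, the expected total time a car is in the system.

First, compute utilization: ρ = λ/μ = 10.8/15.6 = 0.6923
For M/M/1: W = 1/(μ-λ)
W = 1/(15.6-10.8) = 1/4.80
W = 0.2083 hours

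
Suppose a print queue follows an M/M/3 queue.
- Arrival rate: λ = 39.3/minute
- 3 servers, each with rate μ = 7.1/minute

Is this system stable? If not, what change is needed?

Stability requires ρ = λ/(cμ) < 1
ρ = 39.3/(3 × 7.1) = 39.3/21.30 = 1.8451
Since 1.8451 ≥ 1, the system is UNSTABLE.
Need c > λ/μ = 39.3/7.1 = 5.54.
Minimum servers needed: c = 6.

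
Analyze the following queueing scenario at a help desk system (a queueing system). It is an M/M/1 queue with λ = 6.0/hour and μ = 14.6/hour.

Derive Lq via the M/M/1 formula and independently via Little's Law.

Method 1 (direct): Lq = λ²/(μ(μ-λ)) = 36.00/(14.6 × 8.60) = 0.2867

Method 2 (Little's Law):
W = 1/(μ-λ) = 1/8.60 = 0.11628
Wq = W - 1/μ = 0.11628 - 0.068493 = 0.04779
Lq = λWq = 6.0 × 0.04779 = 0.2867 ✔ (matches Method 1)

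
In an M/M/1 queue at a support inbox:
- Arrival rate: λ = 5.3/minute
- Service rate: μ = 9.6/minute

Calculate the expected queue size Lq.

ρ = λ/μ = 5.3/9.6 = 0.5521
For M/M/1: Lq = λ²/(μ(μ-λ))
Lq = 28.09/(9.6 × 4.30)
Lq = 0.6805 emails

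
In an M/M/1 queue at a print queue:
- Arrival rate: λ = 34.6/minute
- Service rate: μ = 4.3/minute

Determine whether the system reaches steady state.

Stability requires ρ = λ/(cμ) < 1
ρ = 34.6/(1 × 4.3) = 34.6/4.30 = 8.0465
Since 8.0465 ≥ 1, the system is UNSTABLE.
Queue grows without bound. Need μ > λ = 34.6.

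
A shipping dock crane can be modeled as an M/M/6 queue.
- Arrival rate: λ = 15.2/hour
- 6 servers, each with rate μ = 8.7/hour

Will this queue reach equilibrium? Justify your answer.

Stability requires ρ = λ/(cμ) < 1
ρ = 15.2/(6 × 8.7) = 15.2/52.20 = 0.2912
Since 0.2912 < 1, the system is STABLE.
The servers are busy 29.12% of the time.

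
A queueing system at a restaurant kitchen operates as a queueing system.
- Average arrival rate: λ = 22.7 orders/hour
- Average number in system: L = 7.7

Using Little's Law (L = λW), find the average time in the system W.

Little's Law: L = λW, so W = L/λ
W = 7.7/22.7 = 0.3392 hours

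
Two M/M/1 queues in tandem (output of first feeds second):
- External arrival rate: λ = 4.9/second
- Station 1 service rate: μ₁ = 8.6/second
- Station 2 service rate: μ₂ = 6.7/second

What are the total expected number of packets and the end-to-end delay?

By Jackson's theorem, each station behaves as independent M/M/1.
Station 1: ρ₁ = 4.9/8.6 = 0.5698, L₁ = ρ₁/(1-ρ₁) = λ/(μ₁-λ) = 4.9/3.70 = 1.3243
Station 2: ρ₂ = 4.9/6.7 = 0.7313, L₂ = ρ₂/(1-ρ₂) = λ/(μ₂-λ) = 4.9/1.80 = 2.7222
Total: L = L₁ + L₂ = 1.3243 + 2.7222 = 4.0465
W = L/λ = 4.0465/4.9 = 0.8258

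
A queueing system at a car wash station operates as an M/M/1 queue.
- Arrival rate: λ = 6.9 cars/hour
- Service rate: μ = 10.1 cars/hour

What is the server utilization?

Server utilization: ρ = λ/μ
ρ = 6.9/10.1 = 0.6832
The server is busy 68.32% of the time.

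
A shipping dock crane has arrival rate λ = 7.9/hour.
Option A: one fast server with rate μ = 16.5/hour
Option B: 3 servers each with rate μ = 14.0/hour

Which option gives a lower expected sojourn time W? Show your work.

Option A: single server μ = 16.5 (M/M/1)
  ρ_A = 7.9/16.5 = 0.4788
  W_A = 1/(μ-λ) = 1/(16.5-7.9) = 1/8.60 = 0.1163

Option B: 3 servers μ = 14.0 (M/M/3)
  ρ_B = λ/(cμ) = 7.9/(3×14.0) = 0.1881
  Offered load a = λ/μ = cρ = 7.9/14.0 = 0.5643
  P₀ = [ Σₙ₌₀^2 aⁿ/n! + a^3/(3!(1-ρ)) ]⁻¹
  Σ = a^0/0! + a^1/1! + a^2/2! = 1.0000 + 0.5643 + 0.1592 = 1.7235
  a^3/(3!(1-ρ)) = 0.17968/(6 × 0.81190) = 0.03688
  P₀ = 1/(1.7235 + 0.03688) = 0.5681
  Lq = P₀·a^3·ρ / (3!(1-ρ)²) = 0.56806 × 0.17968 × 0.18810 / (6 × 0.65919) = 0.004854
  Wq_B = Lq/λ = 0.004854/7.9 = 0.0006144
  W_B = Wq_B + 1/μ = 0.0006144 + 0.07143 = 0.07204

Since W_B = 0.07204 < W_A = 0.1163, Option B (multiple servers) has the shorter time in system.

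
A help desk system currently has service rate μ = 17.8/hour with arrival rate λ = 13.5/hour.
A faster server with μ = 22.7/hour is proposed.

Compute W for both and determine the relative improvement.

System 1: ρ₁ = 13.5/17.8 = 0.7584, W₁ = 1/(17.8-13.5) = 0.23256
System 2: ρ₂ = 13.5/22.7 = 0.5947, W₂ = 1/(22.7-13.5) = 0.10870
Improvement: (W₁-W₂)/W₁ = (0.23256-0.10870)/0.23256 = 53.26%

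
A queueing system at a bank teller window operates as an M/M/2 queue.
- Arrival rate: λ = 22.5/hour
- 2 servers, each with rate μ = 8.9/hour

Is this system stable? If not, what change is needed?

Stability requires ρ = λ/(cμ) < 1
ρ = 22.5/(2 × 8.9) = 22.5/17.80 = 1.2640
Since 1.2640 ≥ 1, the system is UNSTABLE.
Need c > λ/μ = 22.5/8.9 = 2.53.
Minimum servers needed: c = 3.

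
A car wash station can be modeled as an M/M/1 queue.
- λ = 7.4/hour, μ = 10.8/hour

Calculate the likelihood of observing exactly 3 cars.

ρ = λ/μ = 7.4/10.8 = 0.6852
P(n) = (1-ρ)ρⁿ
P(3) = (1-0.6852) × 0.6852^3
P(3) = 0.3148 × 0.3217
P(3) = 0.1013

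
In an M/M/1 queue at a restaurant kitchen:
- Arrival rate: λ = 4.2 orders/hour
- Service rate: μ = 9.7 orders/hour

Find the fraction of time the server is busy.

Server utilization: ρ = λ/μ
ρ = 4.2/9.7 = 0.4330
The server is busy 43.30% of the time.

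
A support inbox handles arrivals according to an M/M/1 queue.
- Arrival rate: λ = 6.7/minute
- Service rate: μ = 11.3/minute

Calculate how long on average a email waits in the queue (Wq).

First, compute utilization: ρ = λ/μ = 6.7/11.3 = 0.5929
For M/M/1: Wq = λ/(μ(μ-λ))
Wq = 6.7/(11.3 × (11.3-6.7))
Wq = 6.7/(11.3 × 4.60)
Wq = 0.1289 minutes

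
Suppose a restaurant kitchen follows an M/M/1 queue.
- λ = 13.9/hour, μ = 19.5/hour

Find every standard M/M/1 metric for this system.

Step 1: ρ = λ/μ = 13.9/19.5 = 0.7128
Step 2: L = λ/(μ-λ) = 13.9/5.60 = 2.4821
Step 3: Lq = λ²/(μ(μ-λ)) = 193.21/(19.5×5.60) = 1.7693
Step 4: W = 1/(μ-λ) = 1/5.60 = 0.17857
Step 5: Wq = λ/(μ(μ-λ)) = 13.9/(19.5×5.60) = 0.1273
Step 6: P(0) = 1-ρ = 0.2872
Verify: L = λW = 13.9×0.17857 = 2.4821 ✔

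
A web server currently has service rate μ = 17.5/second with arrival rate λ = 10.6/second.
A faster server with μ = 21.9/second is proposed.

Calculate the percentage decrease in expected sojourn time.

System 1: ρ₁ = 10.6/17.5 = 0.6057, W₁ = 1/(17.5-10.6) = 0.14493
System 2: ρ₂ = 10.6/21.9 = 0.4840, W₂ = 1/(21.9-10.6) = 0.088496
Improvement: (W₁-W₂)/W₁ = (0.14493-0.088496)/0.14493 = 38.94%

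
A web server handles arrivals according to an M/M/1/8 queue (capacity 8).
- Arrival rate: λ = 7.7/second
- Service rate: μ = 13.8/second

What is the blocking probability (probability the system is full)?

ρ = λ/μ = 7.7/13.8 = 0.55797
P₀ = (1-ρ)/(1-ρ^(K+1)) = (1-0.55797)/(1-0.55797^9) = 0.44203/0.99476 = 0.4444
P_K = P₀×ρ^K = 0.4444 × 0.55797^8 = 0.4444 × 0.009395 = 0.004175
Blocking probability = 0.42%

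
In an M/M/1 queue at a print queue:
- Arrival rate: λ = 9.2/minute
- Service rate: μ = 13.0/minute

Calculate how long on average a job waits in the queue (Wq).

First, compute utilization: ρ = λ/μ = 9.2/13.0 = 0.7077
For M/M/1: Wq = λ/(μ(μ-λ))
Wq = 9.2/(13.0 × (13.0-9.2))
Wq = 9.2/(13.0 × 3.80)
Wq = 0.1862 minutes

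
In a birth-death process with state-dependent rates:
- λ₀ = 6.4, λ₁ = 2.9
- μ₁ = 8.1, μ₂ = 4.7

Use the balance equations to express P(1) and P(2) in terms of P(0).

Balance equations:
State 0: λ₀P₀ = μ₁P₁ → P₁ = (λ₀/μ₁)P₀ = (6.4/8.1)P₀ = 0.7901P₀
State 1: P₂ = (λ₀λ₁)/(μ₁μ₂)P₀ = (6.4×2.9)/(8.1×4.7)P₀ = 0.4875P₀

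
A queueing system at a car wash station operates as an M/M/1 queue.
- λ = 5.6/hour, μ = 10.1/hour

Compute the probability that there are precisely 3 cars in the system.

ρ = λ/μ = 5.6/10.1 = 0.55446
P(n) = (1-ρ)ρⁿ
P(3) = (1-0.55446) × 0.55446^3
P(3) = 0.445540 × 0.170455
P(3) = 0.07594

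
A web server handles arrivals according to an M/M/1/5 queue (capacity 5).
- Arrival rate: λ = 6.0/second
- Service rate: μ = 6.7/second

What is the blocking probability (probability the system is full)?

ρ = λ/μ = 6.0/6.7 = 0.8955
P₀ = (1-ρ)/(1-ρ^(K+1)) = (1-0.8955)/(1-0.8955^6) = 0.1045/0.4843 = 0.2158
P_K = P₀×ρ^K = 0.2158 × 0.8955^5 = 0.2158 × 0.5759 = 0.1243
Blocking probability = 12.43%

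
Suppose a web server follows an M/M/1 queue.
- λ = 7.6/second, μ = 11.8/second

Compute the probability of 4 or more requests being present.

ρ = λ/μ = 7.6/11.8 = 0.6441
P(N ≥ n) = ρⁿ
P(N ≥ 4) = 0.6441^4
P(N ≥ 4) = 0.1721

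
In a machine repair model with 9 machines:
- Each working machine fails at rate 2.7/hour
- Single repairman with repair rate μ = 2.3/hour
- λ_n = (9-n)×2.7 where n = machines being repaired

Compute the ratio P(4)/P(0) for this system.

P(4)/P(0) = ∏_{i=0}^{4-1} λ_i/μ_{i+1}
= (9-0)×2.7/2.3 × (9-1)×2.7/2.3 × (9-2)×2.7/2.3 × (9-3)×2.7/2.3
= 5742.8239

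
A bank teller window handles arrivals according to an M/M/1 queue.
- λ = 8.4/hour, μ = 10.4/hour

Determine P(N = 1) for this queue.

ρ = λ/μ = 8.4/10.4 = 0.8077
P(n) = (1-ρ)ρⁿ
P(1) = (1-0.8077) × 0.8077^1
P(1) = 0.1923 × 0.8077
P(1) = 0.1553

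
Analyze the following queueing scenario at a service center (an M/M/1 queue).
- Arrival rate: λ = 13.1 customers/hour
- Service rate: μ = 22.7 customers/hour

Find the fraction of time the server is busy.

Server utilization: ρ = λ/μ
ρ = 13.1/22.7 = 0.5771
The server is busy 57.71% of the time.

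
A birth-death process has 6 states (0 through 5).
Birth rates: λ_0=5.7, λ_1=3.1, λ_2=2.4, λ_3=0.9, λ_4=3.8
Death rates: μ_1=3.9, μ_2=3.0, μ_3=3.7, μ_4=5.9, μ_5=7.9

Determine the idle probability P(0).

Ratios P(n)/P(0) = (λ₀···λₙ₋₁)/(μ₁···μₙ):
P(1)/P(0) = (5.7)/(3.9) = 1.4615
P(2)/P(0) = (5.7×3.1)/(3.9×3.0) = 1.5103
P(3)/P(0) = (5.7×3.1×2.4)/(3.9×3.0×3.7) = 0.9796
P(4)/P(0) = (5.7×3.1×2.4×0.9)/(3.9×3.0×3.7×5.9) = 0.1494
P(5)/P(0) = (5.7×3.1×2.4×0.9×3.8)/(3.9×3.0×3.7×5.9×7.9) = 0.07188

Normalization: ∑ P(n) = 1
P(0) × (1.0000 + 1.4615 + 1.5103 + 0.9796 + 0.1494 + 0.07188) = 1
P(0) × 5.1727 = 1
P(0) = 1/5.1727 = 0.1933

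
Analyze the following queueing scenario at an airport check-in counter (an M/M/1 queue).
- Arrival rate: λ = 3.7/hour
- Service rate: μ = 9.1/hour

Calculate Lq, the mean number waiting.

ρ = λ/μ = 3.7/9.1 = 0.4066
For M/M/1: Lq = λ²/(μ(μ-λ))
Lq = 13.69/(9.1 × 5.40)
Lq = 0.2786 passengers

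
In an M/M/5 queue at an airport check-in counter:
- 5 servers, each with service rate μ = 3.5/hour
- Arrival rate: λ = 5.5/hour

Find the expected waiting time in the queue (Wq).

Traffic intensity: ρ = λ/(cμ) = 5.5/(5×3.5) = 0.3143
Since ρ = 0.3143 < 1, system is stable.
Offered load a = λ/μ = cρ = 5.5/3.5 = 1.5714
P₀ = [ Σₙ₌₀^4 aⁿ/n! + a^5/(5!(1-ρ)) ]⁻¹
Σ = a^0/0! + a^1/1! + a^2/2! + a^3/3! + a^4/4! = 1.0000 + 1.5714 + 1.2347 + 0.6467 + 0.2541 = 4.7069
a^5/(5!(1-ρ)) = 9.5824/(120 × 0.6857) = 0.1165
P₀ = 1/(4.7069 + 0.1165) = 0.2073
Lq = P₀·a^5·ρ / (5!(1-ρ)²) = 0.2073 × 9.5824 × 0.3143 / (120 × 0.4702) = 0.01107
Wq = Lq/λ = 0.011066/5.5 = 0.002012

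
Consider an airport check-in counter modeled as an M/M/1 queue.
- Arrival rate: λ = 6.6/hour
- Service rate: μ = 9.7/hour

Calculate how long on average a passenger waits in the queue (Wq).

First, compute utilization: ρ = λ/μ = 6.6/9.7 = 0.6804
For M/M/1: Wq = λ/(μ(μ-λ))
Wq = 6.6/(9.7 × (9.7-6.6))
Wq = 6.6/(9.7 × 3.10)
Wq = 0.2195 hours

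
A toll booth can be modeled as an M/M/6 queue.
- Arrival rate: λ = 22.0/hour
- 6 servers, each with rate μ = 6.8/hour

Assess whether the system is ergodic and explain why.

Stability requires ρ = λ/(cμ) < 1
ρ = 22.0/(6 × 6.8) = 22.0/40.80 = 0.5392
Since 0.5392 < 1, the system is STABLE.
The servers are busy 53.92% of the time.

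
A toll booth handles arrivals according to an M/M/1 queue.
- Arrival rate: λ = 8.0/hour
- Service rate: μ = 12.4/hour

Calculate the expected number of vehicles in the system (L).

ρ = λ/μ = 8.0/12.4 = 0.6452
For M/M/1: L = λ/(μ-λ)
L = 8.0/(12.4-8.0) = 8.0/4.40
L = 1.8182 vehicles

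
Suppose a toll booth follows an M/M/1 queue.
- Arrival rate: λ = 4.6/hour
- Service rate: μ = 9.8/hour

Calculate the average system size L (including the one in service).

ρ = λ/μ = 4.6/9.8 = 0.4694
For M/M/1: L = λ/(μ-λ)
L = 4.6/(9.8-4.6) = 4.6/5.20
L = 0.8846 vehicles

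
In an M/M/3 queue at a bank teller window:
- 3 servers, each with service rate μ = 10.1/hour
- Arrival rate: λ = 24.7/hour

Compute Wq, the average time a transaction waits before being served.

Traffic intensity: ρ = λ/(cμ) = 24.7/(3×10.1) = 0.8152
Since ρ = 0.8152 < 1, system is stable.
Offered load a = λ/μ = cρ = 24.7/10.1 = 2.4455
P₀ = [ Σₙ₌₀^2 aⁿ/n! + a^3/(3!(1-ρ)) ]⁻¹
Σ = a^0/0! + a^1/1! + a^2/2! = 1.00000 + 2.44554 + 2.99034 = 6.4359
a^3/(3!(1-ρ)) = 14.6260/(6 × 0.184818) = 13.1896
P₀ = 1/(6.4359 + 13.1896) = 0.05095
Lq = P₀·a^3·ρ / (3!(1-ρ)²) = 0.0509543 × 14.6260 × 0.815182 / (6 × 0.0341579) = 2.9643
Wq = Lq/λ = 2.9643/24.7 = 0.1200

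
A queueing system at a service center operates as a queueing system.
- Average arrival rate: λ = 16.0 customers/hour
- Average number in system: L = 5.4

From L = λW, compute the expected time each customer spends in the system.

Little's Law: L = λW, so W = L/λ
W = 5.4/16.0 = 0.3375 hours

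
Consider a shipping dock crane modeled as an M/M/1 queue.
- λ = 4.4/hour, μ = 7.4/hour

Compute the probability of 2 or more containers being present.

ρ = λ/μ = 4.4/7.4 = 0.5946
P(N ≥ n) = ρⁿ
P(N ≥ 2) = 0.5946^2
P(N ≥ 2) = 0.3535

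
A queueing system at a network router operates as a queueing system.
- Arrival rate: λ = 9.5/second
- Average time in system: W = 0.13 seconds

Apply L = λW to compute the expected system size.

Little's Law: L = λW
L = 9.5 × 0.13 = 1.2350 packets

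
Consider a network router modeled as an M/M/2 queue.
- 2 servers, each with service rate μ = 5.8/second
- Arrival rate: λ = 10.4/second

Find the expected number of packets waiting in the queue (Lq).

Traffic intensity: ρ = λ/(cμ) = 10.4/(2×5.8) = 0.8966
Since ρ = 0.8966 < 1, system is stable.
Offered load a = λ/μ = cρ = 10.4/5.8 = 1.7931
P₀ = [ Σₙ₌₀^1 aⁿ/n! + a^2/(2!(1-ρ)) ]⁻¹
Σ = a^0/0! + a^1/1! = 1.0000 + 1.7931 = 2.7931
a^2/(2!(1-ρ)) = 3.215220/(2 × 0.1034483) = 15.5402
P₀ = 1/(2.7931 + 15.5402) = 0.05455
Lq = P₀·a^2·ρ / (2!(1-ρ)²) = 0.0545455 × 3.21522 × 0.896552 / (2 × 0.0107015) = 7.3463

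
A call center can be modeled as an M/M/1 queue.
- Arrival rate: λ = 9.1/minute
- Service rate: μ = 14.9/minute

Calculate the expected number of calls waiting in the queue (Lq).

ρ = λ/μ = 9.1/14.9 = 0.6107
For M/M/1: Lq = λ²/(μ(μ-λ))
Lq = 82.81/(14.9 × 5.80)
Lq = 0.9582 calls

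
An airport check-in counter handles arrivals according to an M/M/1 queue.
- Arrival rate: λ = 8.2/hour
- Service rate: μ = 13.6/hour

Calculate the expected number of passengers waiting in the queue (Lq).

ρ = λ/μ = 8.2/13.6 = 0.6029
For M/M/1: Lq = λ²/(μ(μ-λ))
Lq = 67.24/(13.6 × 5.40)
Lq = 0.9156 passengers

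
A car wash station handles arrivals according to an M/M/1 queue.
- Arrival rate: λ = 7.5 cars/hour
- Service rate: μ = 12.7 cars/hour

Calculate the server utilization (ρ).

Server utilization: ρ = λ/μ
ρ = 7.5/12.7 = 0.5906
The server is busy 59.06% of the time.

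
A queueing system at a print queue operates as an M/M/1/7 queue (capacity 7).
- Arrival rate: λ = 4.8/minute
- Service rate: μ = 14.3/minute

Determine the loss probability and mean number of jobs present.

ρ = λ/μ = 4.8/14.3 = 0.33566
P₀ = (1-ρ)/(1-ρ^(K+1)) = (1-0.33566)/(1-0.33566^8) = 0.6643/0.9998 = 0.6644
P_K = P₀×ρ^K = 0.6644 × 0.33566^7 = 0.6644 × 0.0004801 = 0.0003190
Blocking probability P_7 = 0.0003190 (0.03190%)
L = ρ[1 - (K+1)ρ^K + Kρ^(K+1)] / [(1-ρ)(1-ρ^(K+1))]
L = 0.33566 × (1 - 8×0.0004801 + 7×0.0001611) / ((1 - 0.33566) × (1 - 0.0001611)) = 0.5040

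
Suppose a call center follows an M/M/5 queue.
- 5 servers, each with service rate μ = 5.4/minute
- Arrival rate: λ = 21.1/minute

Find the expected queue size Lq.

Traffic intensity: ρ = λ/(cμ) = 21.1/(5×5.4) = 0.7815
Since ρ = 0.7815 < 1, system is stable.
Offered load a = λ/μ = cρ = 21.1/5.4 = 3.9074
P₀ = [ Σₙ₌₀^4 aⁿ/n! + a^5/(5!(1-ρ)) ]⁻¹
Σ = a^0/0! + a^1/1! + a^2/2! + a^3/3! + a^4/4! = 1.0000 + 3.9074 + 7.6339 + 9.9429 + 9.7128 = 32.1970
a^5/(5!(1-ρ)) = 910.8429/(120 × 0.218519) = 34.7355
P₀ = 1/(32.1970 + 34.7355) = 0.01494
Lq = P₀·a^5·ρ / (5!(1-ρ)²) = 0.01494 × 910.8429 × 0.7815 / (120 × 0.04775) = 1.8560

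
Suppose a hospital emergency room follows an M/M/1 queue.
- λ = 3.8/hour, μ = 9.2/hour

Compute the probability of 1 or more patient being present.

ρ = λ/μ = 3.8/9.2 = 0.4130
P(N ≥ n) = ρⁿ
P(N ≥ 1) = 0.4130^1
P(N ≥ 1) = 0.4130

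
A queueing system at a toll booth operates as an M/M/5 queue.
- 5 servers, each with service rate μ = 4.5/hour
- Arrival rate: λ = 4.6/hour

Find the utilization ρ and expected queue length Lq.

Traffic intensity: ρ = λ/(cμ) = 4.6/(5×4.5) = 0.2044
Since ρ = 0.2044 < 1, system is stable.
Offered load a = λ/μ = cρ = 4.6/4.5 = 1.0222
P₀ = [ Σₙ₌₀^4 aⁿ/n! + a^5/(5!(1-ρ)) ]⁻¹
Σ = a^0/0! + a^1/1! + a^2/2! + a^3/3! + a^4/4! = 1.0000 + 1.0222 + 0.5225 + 0.1780 + 0.04550 = 2.7682
a^5/(5!(1-ρ)) = 1.1162/(120 × 0.7956) = 0.01169
P₀ = 1/(2.7682 + 0.01169) = 0.3597
Lq = P₀·a^5·ρ / (5!(1-ρ)²) = 0.3597 × 1.1162 × 0.2044 / (120 × 0.6329) = 0.001081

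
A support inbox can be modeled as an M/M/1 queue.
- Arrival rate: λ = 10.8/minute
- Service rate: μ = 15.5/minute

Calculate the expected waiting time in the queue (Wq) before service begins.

First, compute utilization: ρ = λ/μ = 10.8/15.5 = 0.6968
For M/M/1: Wq = λ/(μ(μ-λ))
Wq = 10.8/(15.5 × (15.5-10.8))
Wq = 10.8/(15.5 × 4.70)
Wq = 0.1482 minutes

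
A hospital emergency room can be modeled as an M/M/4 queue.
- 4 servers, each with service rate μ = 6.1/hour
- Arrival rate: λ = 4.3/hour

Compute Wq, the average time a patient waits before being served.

Traffic intensity: ρ = λ/(cμ) = 4.3/(4×6.1) = 0.1762
Since ρ = 0.1762 < 1, system is stable.
Offered load a = λ/μ = cρ = 4.3/6.1 = 0.7049
P₀ = [ Σₙ₌₀^3 aⁿ/n! + a^4/(4!(1-ρ)) ]⁻¹
Σ = a^0/0! + a^1/1! + a^2/2! + a^3/3! = 1.0000 + 0.7049 + 0.2485 + 0.05838 = 2.0118
a^4/(4!(1-ρ)) = 0.2469/(24 × 0.8238) = 0.01249
P₀ = 1/(2.0118 + 0.01249) = 0.4940
Lq = P₀·a^4·ρ / (4!(1-ρ)²) = 0.4940 × 0.2469 × 0.1762 / (24 × 0.6786) = 0.001320
Wq = Lq/λ = 0.001320/4.3 = 0.0003070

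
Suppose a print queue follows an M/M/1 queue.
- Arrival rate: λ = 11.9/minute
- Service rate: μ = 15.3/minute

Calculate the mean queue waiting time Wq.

First, compute utilization: ρ = λ/μ = 11.9/15.3 = 0.7778
For M/M/1: Wq = λ/(μ(μ-λ))
Wq = 11.9/(15.3 × (15.3-11.9))
Wq = 11.9/(15.3 × 3.40)
Wq = 0.2288 minutes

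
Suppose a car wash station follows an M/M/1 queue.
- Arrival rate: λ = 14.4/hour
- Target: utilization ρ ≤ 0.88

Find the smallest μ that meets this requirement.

ρ = λ/μ, so μ = λ/ρ
μ ≥ 14.4/0.88 = 16.3636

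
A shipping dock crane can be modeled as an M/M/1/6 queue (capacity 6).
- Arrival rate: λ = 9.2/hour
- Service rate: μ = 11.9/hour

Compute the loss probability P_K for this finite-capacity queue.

ρ = λ/μ = 9.2/11.9 = 0.7731092
P₀ = (1-ρ)/(1-ρ^(K+1)) = (1-0.7731092)/(1-0.7731092^7) = 0.2269/0.8349 = 0.2718
P_K = P₀×ρ^K = 0.2718 × 0.7731092^6 = 0.2718 × 0.2135 = 0.05803
Blocking probability = 5.80%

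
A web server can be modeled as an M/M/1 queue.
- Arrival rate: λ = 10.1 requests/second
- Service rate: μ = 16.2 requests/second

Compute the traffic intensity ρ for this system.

Server utilization: ρ = λ/μ
ρ = 10.1/16.2 = 0.6235
The server is busy 62.35% of the time.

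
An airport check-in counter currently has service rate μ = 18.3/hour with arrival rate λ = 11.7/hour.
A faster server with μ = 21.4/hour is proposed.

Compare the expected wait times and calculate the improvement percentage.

System 1: ρ₁ = 11.7/18.3 = 0.6393, W₁ = 1/(18.3-11.7) = 0.15152
System 2: ρ₂ = 11.7/21.4 = 0.5467, W₂ = 1/(21.4-11.7) = 0.10309
Improvement: (W₁-W₂)/W₁ = (0.15152-0.10309)/0.15152 = 31.96%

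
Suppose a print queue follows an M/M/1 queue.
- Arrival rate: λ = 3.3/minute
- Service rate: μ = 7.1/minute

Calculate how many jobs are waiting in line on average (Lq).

ρ = λ/μ = 3.3/7.1 = 0.4648
For M/M/1: Lq = λ²/(μ(μ-λ))
Lq = 10.89/(7.1 × 3.80)
Lq = 0.4036 jobs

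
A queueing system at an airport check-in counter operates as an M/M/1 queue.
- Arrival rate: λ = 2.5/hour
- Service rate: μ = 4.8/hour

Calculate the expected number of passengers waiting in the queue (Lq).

ρ = λ/μ = 2.5/4.8 = 0.5208
For M/M/1: Lq = λ²/(μ(μ-λ))
Lq = 6.25/(4.8 × 2.30)
Lq = 0.5661 passengers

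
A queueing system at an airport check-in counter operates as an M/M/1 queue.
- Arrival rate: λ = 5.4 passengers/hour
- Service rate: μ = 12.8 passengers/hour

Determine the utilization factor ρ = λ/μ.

Server utilization: ρ = λ/μ
ρ = 5.4/12.8 = 0.4219
The server is busy 42.19% of the time.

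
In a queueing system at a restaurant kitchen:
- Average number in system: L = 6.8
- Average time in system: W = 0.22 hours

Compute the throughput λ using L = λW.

Little's Law: L = λW, so λ = L/W
λ = 6.8/0.22 = 30.9091 orders/hour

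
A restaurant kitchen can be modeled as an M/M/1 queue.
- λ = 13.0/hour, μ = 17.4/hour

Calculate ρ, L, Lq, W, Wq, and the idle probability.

Step 1: ρ = λ/μ = 13.0/17.4 = 0.7471
Step 2: L = λ/(μ-λ) = 13.0/4.40 = 2.9545
Step 3: Lq = λ²/(μ(μ-λ)) = 169.00/(17.4×4.40) = 2.2074
Step 4: W = 1/(μ-λ) = 1/4.40 = 0.22727
Step 5: Wq = λ/(μ(μ-λ)) = 13.0/(17.4×4.40) = 0.1698
Step 6: P(0) = 1-ρ = 0.2529
Verify: L = λW = 13.0×0.22727 = 2.9545 ✔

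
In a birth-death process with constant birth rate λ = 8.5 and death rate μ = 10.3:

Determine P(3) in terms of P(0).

For constant rates: P(n)/P(0) = (λ/μ)^n
P(3)/P(0) = (8.5/10.3)^3 = 0.82524^3 = 0.5620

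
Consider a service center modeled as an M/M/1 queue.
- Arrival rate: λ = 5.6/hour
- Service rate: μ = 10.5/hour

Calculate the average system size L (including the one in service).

ρ = λ/μ = 5.6/10.5 = 0.5333
For M/M/1: L = λ/(μ-λ)
L = 5.6/(10.5-5.6) = 5.6/4.90
L = 1.1429 customers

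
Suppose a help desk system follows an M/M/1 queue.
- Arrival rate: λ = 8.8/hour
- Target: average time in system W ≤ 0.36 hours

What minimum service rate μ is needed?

For M/M/1: W = 1/(μ-λ)
Need W ≤ 0.36, so 1/(μ-λ) ≤ 0.36
μ - λ ≥ 1/0.36 = 2.7778
μ ≥ 8.8 + 2.7778 = 11.5778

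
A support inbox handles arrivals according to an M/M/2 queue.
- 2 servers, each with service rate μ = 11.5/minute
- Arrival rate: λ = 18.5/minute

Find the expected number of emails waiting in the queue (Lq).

Traffic intensity: ρ = λ/(cμ) = 18.5/(2×11.5) = 0.8043
Since ρ = 0.8043 < 1, system is stable.
Offered load a = λ/μ = cρ = 18.5/11.5 = 1.6087
P₀ = [ Σₙ₌₀^1 aⁿ/n! + a^2/(2!(1-ρ)) ]⁻¹
Σ = a^0/0! + a^1/1! = 1.0000 + 1.6087 = 2.6087
a^2/(2!(1-ρ)) = 2.58790/(2 × 0.195652) = 6.6135
P₀ = 1/(2.6087 + 6.6135) = 0.1084
Lq = P₀·a^2·ρ / (2!(1-ρ)²) = 0.108434 × 2.58790 × 0.804348 / (2 × 0.0382798) = 2.9482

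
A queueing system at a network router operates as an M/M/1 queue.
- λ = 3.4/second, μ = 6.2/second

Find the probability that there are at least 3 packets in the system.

ρ = λ/μ = 3.4/6.2 = 0.5484
P(N ≥ n) = ρⁿ
P(N ≥ 3) = 0.5484^3
P(N ≥ 3) = 0.1649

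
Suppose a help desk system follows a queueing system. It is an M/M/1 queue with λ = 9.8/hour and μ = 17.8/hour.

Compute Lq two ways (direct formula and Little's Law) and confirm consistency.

Method 1 (direct): Lq = λ²/(μ(μ-λ)) = 96.04/(17.8 × 8.00) = 0.6744

Method 2 (Little's Law):
W = 1/(μ-λ) = 1/8.00 = 0.1250
Wq = W - 1/μ = 0.1250 - 0.05618 = 0.06882
Lq = λWq = 9.8 × 0.06882 = 0.6744 ✔ (matches Method 1)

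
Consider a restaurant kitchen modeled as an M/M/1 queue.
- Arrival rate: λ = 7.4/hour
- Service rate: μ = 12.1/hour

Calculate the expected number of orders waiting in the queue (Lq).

ρ = λ/μ = 7.4/12.1 = 0.6116
For M/M/1: Lq = λ²/(μ(μ-λ))
Lq = 54.76/(12.1 × 4.70)
Lq = 0.9629 orders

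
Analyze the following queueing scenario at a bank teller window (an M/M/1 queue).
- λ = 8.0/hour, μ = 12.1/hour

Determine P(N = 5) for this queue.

ρ = λ/μ = 8.0/12.1 = 0.66116
P(n) = (1-ρ)ρⁿ
P(5) = (1-0.66116) × 0.66116^5
P(5) = 0.33884 × 0.12634
P(5) = 0.04281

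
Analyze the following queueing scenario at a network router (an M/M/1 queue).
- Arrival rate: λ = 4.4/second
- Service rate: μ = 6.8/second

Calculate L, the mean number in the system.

ρ = λ/μ = 4.4/6.8 = 0.6471
For M/M/1: L = λ/(μ-λ)
L = 4.4/(6.8-4.4) = 4.4/2.40
L = 1.8333 packets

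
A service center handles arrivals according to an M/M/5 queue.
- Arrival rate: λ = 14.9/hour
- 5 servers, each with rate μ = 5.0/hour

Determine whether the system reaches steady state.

Stability requires ρ = λ/(cμ) < 1
ρ = 14.9/(5 × 5.0) = 14.9/25.00 = 0.5960
Since 0.5960 < 1, the system is STABLE.
The servers are busy 59.60% of the time.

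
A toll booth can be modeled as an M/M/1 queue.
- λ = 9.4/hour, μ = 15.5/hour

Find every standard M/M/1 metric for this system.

Step 1: ρ = λ/μ = 9.4/15.5 = 0.6065
Step 2: L = λ/(μ-λ) = 9.4/6.10 = 1.5410
Step 3: Lq = λ²/(μ(μ-λ)) = 88.36/(15.5×6.10) = 0.9345
Step 4: W = 1/(μ-λ) = 1/6.10 = 0.163934
Step 5: Wq = λ/(μ(μ-λ)) = 9.4/(15.5×6.10) = 0.09942
Step 6: P(0) = 1-ρ = 0.3935
Verify: L = λW = 9.4×0.163934 = 1.5410 ✔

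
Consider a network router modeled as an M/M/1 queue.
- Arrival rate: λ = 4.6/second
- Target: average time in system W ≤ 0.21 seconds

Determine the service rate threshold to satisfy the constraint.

For M/M/1: W = 1/(μ-λ)
Need W ≤ 0.21, so 1/(μ-λ) ≤ 0.21
μ - λ ≥ 1/0.21 = 4.7619
μ ≥ 4.6 + 4.7619 = 9.3619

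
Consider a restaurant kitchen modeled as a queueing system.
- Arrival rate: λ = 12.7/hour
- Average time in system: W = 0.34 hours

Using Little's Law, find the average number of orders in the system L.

Little's Law: L = λW
L = 12.7 × 0.34 = 4.3180 orders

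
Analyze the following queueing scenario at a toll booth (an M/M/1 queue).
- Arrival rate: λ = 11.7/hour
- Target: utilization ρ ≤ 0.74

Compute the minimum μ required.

ρ = λ/μ, so μ = λ/ρ
μ ≥ 11.7/0.74 = 15.8108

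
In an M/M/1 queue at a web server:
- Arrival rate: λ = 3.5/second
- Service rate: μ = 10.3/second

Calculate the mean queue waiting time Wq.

First, compute utilization: ρ = λ/μ = 3.5/10.3 = 0.3398
For M/M/1: Wq = λ/(μ(μ-λ))
Wq = 3.5/(10.3 × (10.3-3.5))
Wq = 3.5/(10.3 × 6.80)
Wq = 0.04997 seconds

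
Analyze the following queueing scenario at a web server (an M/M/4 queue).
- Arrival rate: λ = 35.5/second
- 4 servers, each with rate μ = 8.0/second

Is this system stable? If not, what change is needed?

Stability requires ρ = λ/(cμ) < 1
ρ = 35.5/(4 × 8.0) = 35.5/32.00 = 1.1094
Since 1.1094 ≥ 1, the system is UNSTABLE.
Need c > λ/μ = 35.5/8.0 = 4.44.
Minimum servers needed: c = 5.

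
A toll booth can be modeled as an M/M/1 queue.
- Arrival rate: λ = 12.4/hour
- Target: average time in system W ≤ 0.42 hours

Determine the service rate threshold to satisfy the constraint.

For M/M/1: W = 1/(μ-λ)
Need W ≤ 0.42, so 1/(μ-λ) ≤ 0.42
μ - λ ≥ 1/0.42 = 2.3810
μ ≥ 12.4 + 2.3810 = 14.7810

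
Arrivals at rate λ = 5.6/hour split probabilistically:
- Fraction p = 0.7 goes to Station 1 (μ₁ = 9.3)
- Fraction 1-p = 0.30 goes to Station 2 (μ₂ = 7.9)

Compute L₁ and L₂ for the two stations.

Effective rates: λ₁ = 5.6×0.7 = 3.92, λ₂ = 5.6×0.30 = 1.68
Station 1: ρ₁ = 3.92/9.3 = 0.4215, L₁ = ρ₁/(1-ρ₁) = 0.4215/(1-0.4215) = 0.7286
Station 2: ρ₂ = 1.68/7.9 = 0.21266, L₂ = ρ₂/(1-ρ₂) = 0.21266/(1-0.21266) = 0.2701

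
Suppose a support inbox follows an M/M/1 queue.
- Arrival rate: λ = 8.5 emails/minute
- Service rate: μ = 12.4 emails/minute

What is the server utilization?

Server utilization: ρ = λ/μ
ρ = 8.5/12.4 = 0.6855
The server is busy 68.55% of the time.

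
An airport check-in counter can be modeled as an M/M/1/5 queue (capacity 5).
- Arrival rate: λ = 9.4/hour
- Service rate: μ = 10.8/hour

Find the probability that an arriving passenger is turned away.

ρ = λ/μ = 9.4/10.8 = 0.87037
P₀ = (1-ρ)/(1-ρ^(K+1)) = (1-0.87037)/(1-0.87037^6) = 0.1296/0.5653 = 0.2293
P_K = P₀×ρ^K = 0.2293 × 0.87037^5 = 0.2293 × 0.4995 = 0.1145
Blocking probability = 11.45%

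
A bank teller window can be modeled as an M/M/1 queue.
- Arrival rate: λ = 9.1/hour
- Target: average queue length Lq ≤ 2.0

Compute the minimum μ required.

For M/M/1: Lq = λ²/(μ(μ-λ))
Need Lq ≤ 2.0, i.e. μ(μ-λ) ≥ λ²/2.0
μ² - 9.1μ - 82.81/2.0 ≥ 0  →  μ² - 9.1μ - 41.4050 ≥ 0
Quadratic formula (positive root): μ = [λ + √(λ² + 4×41.4050)]/2
Discriminant: 82.81 + 4×41.4050 = 248.4300, √248.4300 = 15.7617
μ ≥ (9.1 + 15.7617)/2 = 12.4308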